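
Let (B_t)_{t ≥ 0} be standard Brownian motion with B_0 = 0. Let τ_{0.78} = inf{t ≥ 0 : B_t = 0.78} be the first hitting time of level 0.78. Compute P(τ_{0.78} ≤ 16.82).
P(τ_{0.78} ≤ 16.82) = 2(1 − Φ(0.78/√16.82)) = 2(1 − Φ(0.1902)) ≈ 0.8492

By the reflection principle for standard BM, P(τ_b ≤ t) = 2 · P(B_t ≥ b). Since B_t ~ N(0, t), P(B_t ≥ 0.78) = 1 − Φ(0.78/√t) = 1 − Φ(0.78/√16.82) = 1 − Φ(0.1902) ≈ 0.42458. Doubling: P(τ_{0.78} ≤ 16.82) ≈ 2 · 0.42458 = 0.84916 ≈ 0.8492.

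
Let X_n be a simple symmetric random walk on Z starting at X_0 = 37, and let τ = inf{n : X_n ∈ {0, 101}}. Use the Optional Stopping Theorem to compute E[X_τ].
E[X_τ] = 37

X_n is a martingale and τ is a bounded-mean stopping time (indeed τ is finite a.s. with bounded expectation since the walk is in a bounded region). By the OST, E[X_τ] = E[X_0] = 37. Equivalently: E[X_τ] = 101 · P(hit 101 first) + 0 · P(hit 0 first) = 101 · (37/101) = 37.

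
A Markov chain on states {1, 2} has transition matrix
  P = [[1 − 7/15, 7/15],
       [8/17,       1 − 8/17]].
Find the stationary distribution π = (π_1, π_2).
π_1 = 120/239, π_2 = 119/239

Solve πP = π with π_1 + π_2 = 1. From πP = π: π_1 · (1 − 7/15) + π_2 · 8/17 = π_1 ⇒ π_2 · 8/17 = π_1 · 7/15 ⇒ π_2/π_1 = (7/15)/(8/17) = 119/120. Together with π_1 + π_2 = 1:
  π_1 = (8/17)/(7/15 + 8/17) = (8/17)/(239/255) = 120/239,
  π_2 = (7/15)/(7/15 + 8/17) = (7/15)/(239/255) = 119/239.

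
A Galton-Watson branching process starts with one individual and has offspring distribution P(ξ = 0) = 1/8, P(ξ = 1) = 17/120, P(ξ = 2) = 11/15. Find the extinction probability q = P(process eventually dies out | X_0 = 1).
q = 15/88

The pgf is f(s) = 1/8 + 17/120·s + 11/15·s². The extinction probability q is the smallest fixed point of f in [0, 1]. Setting s = f(s):
  11/15·s² + (17/120 − 1)·s + 1/8 = 0
  11/15·s² − (1/8 + 11/15)·s + 1/8 = 0
which factors as (s − 1)·(11/15·s − 1/8) = 0, giving roots s = 1 and s = (1/8)/(11/15) = 15/88.
Mean offspring μ = 17/120 + 2·11/15 = 193/120 > 1 (supercritical), so q < 1. The extinction probability is the smaller root: q = (1/8)/(11/15) = 15/88.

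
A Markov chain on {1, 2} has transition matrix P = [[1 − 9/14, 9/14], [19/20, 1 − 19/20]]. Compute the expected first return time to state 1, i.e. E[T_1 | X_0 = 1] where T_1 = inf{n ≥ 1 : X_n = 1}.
E[T_1 | X_0 = 1] = 1/π_1 = 223/133

For an irreducible recurrent Markov chain with stationary distribution π, E[T_i | X_0 = i] = 1/π_i (Kac's formula). Here π_1 = (19/20)/(9/14 + 19/20) = (19/20)/(223/140) = 133/223, so E[T_1 | X_0 = 1] = 1/π_1 = (9/14 + 19/20)/(19/20) = (223/140)/(19/20) = 223/133.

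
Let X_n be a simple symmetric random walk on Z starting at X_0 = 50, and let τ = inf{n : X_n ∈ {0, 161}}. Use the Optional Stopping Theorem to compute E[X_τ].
E[X_τ] = 50

X_n is a martingale and τ is a bounded-mean stopping time (indeed τ is finite a.s. with bounded expectation since the walk is in a bounded region). By the OST, E[X_τ] = E[X_0] = 50. Equivalently: E[X_τ] = 161 · P(hit 161 first) + 0 · P(hit 0 first) = 161 · (50/161) = 50.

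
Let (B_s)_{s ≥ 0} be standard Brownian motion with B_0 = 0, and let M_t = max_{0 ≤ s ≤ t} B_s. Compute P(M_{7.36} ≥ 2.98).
P(M_{7.36} ≥ 2.98) = 2·P(B_{7.36} ≥ 2.98) = 2(1 − Φ(2.98/√7.36)) ≈ 0.2720

By the reflection principle for Brownian motion, P(M_t ≥ a) = 2 · P(B_t ≥ a) for a ≥ 0. Since B_t ~ N(0, t), P(B_t ≥ 2.98) = 1 − Φ(2.98/√t) = 1 − Φ(2.98/√7.36) = 1 − Φ(1.0984). So
  P(M_{7.36} ≥ 2.98) = 2(1 − Φ(1.0984)) ≈ 0.2720.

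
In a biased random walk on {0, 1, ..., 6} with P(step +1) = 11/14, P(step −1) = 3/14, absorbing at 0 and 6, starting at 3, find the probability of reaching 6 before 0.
P(hit 6 before 0) = (1 − (3/11)^3) / (1 − (3/11)^6) = 1331/1358

Let u_k denote P(reach 6 before 0 | start at k). Boundary: u_0 = 0, u_6 = 1. Recurrence: u_k = 11/14·u_{k+1} + 3/14·u_{k-1} for 1 ≤ k ≤ 5. Try u_k = A + B·r^k with r = q/p = (3/14)/(11/14) = 3/11. Substitution satisfies the recurrence; boundary conditions give:
  u_k = (1 − r^k) / (1 − r^N) = (1 − (3/11)^3) / (1 − (3/11)^6) = 1331/1358.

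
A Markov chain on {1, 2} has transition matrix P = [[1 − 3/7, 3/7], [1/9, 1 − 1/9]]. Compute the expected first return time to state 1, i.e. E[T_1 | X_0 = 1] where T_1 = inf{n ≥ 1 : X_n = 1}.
E[T_1 | X_0 = 1] = 1/π_1 = 34/7

For an irreducible recurrent Markov chain with stationary distribution π, E[T_i | X_0 = i] = 1/π_i (Kac's formula). Here π_1 = (1/9)/(3/7 + 1/9) = (1/9)/(34/63) = 7/34, so E[T_1 | X_0 = 1] = 1/π_1 = (3/7 + 1/9)/(1/9) = (34/63)/(1/9) = 34/7.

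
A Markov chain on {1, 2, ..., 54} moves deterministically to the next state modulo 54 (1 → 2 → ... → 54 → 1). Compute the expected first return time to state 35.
E[T_35 | X_0 = 35] = 54

The chain cycles deterministically, so starting at state 35 it returns in exactly 54 steps. Equivalently, the stationary distribution is uniform π_j = 1/54 for every state j, so by Kac's formula E[T_35] = 1/π_35 = 54.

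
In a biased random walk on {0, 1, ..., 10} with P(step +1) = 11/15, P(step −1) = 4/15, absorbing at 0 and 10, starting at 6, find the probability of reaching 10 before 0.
P(hit 10 before 0) = (1 − (4/11)^6) / (1 − (4/11)^10) = 246451953/247013105

Let u_k denote P(reach 10 before 0 | start at k). Boundary: u_0 = 0, u_10 = 1. Recurrence: u_k = 11/15·u_{k+1} + 4/15·u_{k-1} for 1 ≤ k ≤ 9. Try u_k = A + B·r^k with r = q/p = (4/15)/(11/15) = 4/11. Substitution satisfies the recurrence; boundary conditions give:
  u_k = (1 − r^k) / (1 − r^N) = (1 − (4/11)^6) / (1 − (4/11)^10) = 246451953/247013105.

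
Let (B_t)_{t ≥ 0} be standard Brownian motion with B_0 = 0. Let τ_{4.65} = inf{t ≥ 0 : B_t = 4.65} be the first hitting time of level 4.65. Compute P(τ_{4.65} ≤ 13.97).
P(τ_{4.65} ≤ 13.97) = 2(1 − Φ(4.65/√13.97)) = 2(1 − Φ(1.2441)) ≈ 0.2135

By the reflection principle for standard BM, P(τ_b ≤ t) = 2 · P(B_t ≥ b). Since B_t ~ N(0, t), P(B_t ≥ 4.65) = 1 − Φ(4.65/√t) = 1 − Φ(4.65/√13.97) = 1 − Φ(1.2441) ≈ 0.10673. Doubling: P(τ_{4.65} ≤ 13.97) ≈ 2 · 0.10673 = 0.21346 ≈ 0.2135.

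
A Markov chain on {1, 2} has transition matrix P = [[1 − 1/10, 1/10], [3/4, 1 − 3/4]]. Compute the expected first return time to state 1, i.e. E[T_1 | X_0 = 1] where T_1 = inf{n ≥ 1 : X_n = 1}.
E[T_1 | X_0 = 1] = 1/π_1 = 17/15

For an irreducible recurrent Markov chain with stationary distribution π, E[T_i | X_0 = i] = 1/π_i (Kac's formula). Here π_1 = (3/4)/(1/10 + 3/4) = (3/4)/(17/20) = 15/17, so E[T_1 | X_0 = 1] = 1/π_1 = (1/10 + 3/4)/(3/4) = (17/20)/(3/4) = 17/15.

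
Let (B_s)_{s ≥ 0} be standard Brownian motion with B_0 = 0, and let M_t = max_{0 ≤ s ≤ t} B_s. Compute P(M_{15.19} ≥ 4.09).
P(M_{15.19} ≥ 4.09) = 2·P(B_{15.19} ≥ 4.09) = 2(1 − Φ(4.09/√15.19)) ≈ 0.2940

By the reflection principle for Brownian motion, P(M_t ≥ a) = 2 · P(B_t ≥ a) for a ≥ 0. Since B_t ~ N(0, t), P(B_t ≥ 4.09) = 1 − Φ(4.09/√t) = 1 − Φ(4.09/√15.19) = 1 − Φ(1.0494). So
  P(M_{15.19} ≥ 4.09) = 2(1 − Φ(1.0494)) ≈ 0.2940.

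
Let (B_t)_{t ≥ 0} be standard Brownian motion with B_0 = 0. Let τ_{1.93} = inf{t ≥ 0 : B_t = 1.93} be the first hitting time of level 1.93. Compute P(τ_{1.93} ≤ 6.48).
P(τ_{1.93} ≤ 6.48) = 2(1 − Φ(1.93/√6.48)) = 2(1 − Φ(0.7582)) ≈ 0.4483

By the reflection principle for standard BM, P(τ_b ≤ t) = 2 · P(B_t ≥ b). Since B_t ~ N(0, t), P(B_t ≥ 1.93) = 1 − Φ(1.93/√t) = 1 − Φ(1.93/√6.48) = 1 − Φ(0.7582) ≈ 0.22417. Doubling: P(τ_{1.93} ≤ 6.48) ≈ 2 · 0.22417 = 0.44834 ≈ 0.4483.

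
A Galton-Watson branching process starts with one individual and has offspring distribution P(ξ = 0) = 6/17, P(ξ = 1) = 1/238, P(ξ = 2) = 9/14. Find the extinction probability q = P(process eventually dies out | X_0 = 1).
q = 28/51

The pgf is f(s) = 6/17 + 1/238·s + 9/14·s². The extinction probability q is the smallest fixed point of f in [0, 1]. Setting s = f(s):
  9/14·s² + (1/238 − 1)·s + 6/17 = 0
  9/14·s² − (6/17 + 9/14)·s + 6/17 = 0
which factors as (s − 1)·(9/14·s − 6/17) = 0, giving roots s = 1 and s = (6/17)/(9/14) = 28/51.
Mean offspring μ = 1/238 + 2·9/14 = 307/238 > 1 (supercritical), so q < 1. The extinction probability is the smaller root: q = (6/17)/(9/14) = 28/51.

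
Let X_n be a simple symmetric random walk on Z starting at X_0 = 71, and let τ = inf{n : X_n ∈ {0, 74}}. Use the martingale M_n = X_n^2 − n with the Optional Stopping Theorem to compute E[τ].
E[τ] = 213

M_n = X_n^2 − n is a martingale (since E[X_{n+1}^2 | F_n] = X_n^2 + 1). By OST (τ has finite mean in a bounded region), E[M_τ] = E[M_0] = X_0^2 − 0 = 71^2 = 5041. Also E[M_τ] = E[X_τ^2] − E[τ]. The walk exits at 0 or 74, with P(hit 74 first) = 71/74, so E[X_τ^2] = 74^2 · 71/74 + 0 = 5254. Thus E[τ] = E[X_τ^2] − E[M_τ] = 5254 − 5041 = 213 = 71(74 − 71) = 213.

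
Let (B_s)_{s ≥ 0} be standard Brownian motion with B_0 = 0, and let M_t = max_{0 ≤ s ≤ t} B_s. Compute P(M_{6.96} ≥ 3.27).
P(M_{6.96} ≥ 3.27) = 2·P(B_{6.96} ≥ 3.27) = 2(1 − Φ(3.27/√6.96)) ≈ 0.2152

By the reflection principle for Brownian motion, P(M_t ≥ a) = 2 · P(B_t ≥ a) for a ≥ 0. Since B_t ~ N(0, t), P(B_t ≥ 3.27) = 1 − Φ(3.27/√t) = 1 − Φ(3.27/√6.96) = 1 − Φ(1.2395). So
  P(M_{6.96} ≥ 3.27) = 2(1 − Φ(1.2395)) ≈ 0.2152.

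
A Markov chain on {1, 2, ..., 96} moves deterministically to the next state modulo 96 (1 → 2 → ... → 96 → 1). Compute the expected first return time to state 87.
E[T_87 | X_0 = 87] = 96

The chain cycles deterministically, so starting at state 87 it returns in exactly 96 steps. Equivalently, the stationary distribution is uniform π_j = 1/96 for every state j, so by Kac's formula E[T_87] = 1/π_87 = 96.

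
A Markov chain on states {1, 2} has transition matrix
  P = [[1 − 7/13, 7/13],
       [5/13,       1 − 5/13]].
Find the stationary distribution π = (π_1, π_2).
π_1 = 5/12, π_2 = 7/12

Solve πP = π with π_1 + π_2 = 1. From πP = π: π_1 · (1 − 7/13) + π_2 · 5/13 = π_1 ⇒ π_2 · 5/13 = π_1 · 7/13 ⇒ π_2/π_1 = (7/13)/(5/13) = 7/5. Together with π_1 + π_2 = 1:
  π_1 = (5/13)/(7/13 + 5/13) = (5/13)/(12/13) = 5/12,
  π_2 = (7/13)/(7/13 + 5/13) = (7/13)/(12/13) = 7/12.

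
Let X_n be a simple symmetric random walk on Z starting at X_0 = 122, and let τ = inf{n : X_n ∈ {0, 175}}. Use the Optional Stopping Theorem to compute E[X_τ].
E[X_τ] = 122

X_n is a martingale and τ is a bounded-mean stopping time (indeed τ is finite a.s. with bounded expectation since the walk is in a bounded region). By the OST, E[X_τ] = E[X_0] = 122. Equivalently: E[X_τ] = 175 · P(hit 175 first) + 0 · P(hit 0 first) = 175 · (122/175) = 122.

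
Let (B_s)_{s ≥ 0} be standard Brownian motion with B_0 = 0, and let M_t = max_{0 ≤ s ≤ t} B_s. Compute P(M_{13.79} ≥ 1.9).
P(M_{13.79} ≥ 1.9) = 2·P(B_{13.79} ≥ 1.9) = 2(1 − Φ(1.9/√13.79)) ≈ 0.6089

By the reflection principle for Brownian motion, P(M_t ≥ a) = 2 · P(B_t ≥ a) for a ≥ 0. Since B_t ~ N(0, t), P(B_t ≥ 1.9) = 1 − Φ(1.9/√t) = 1 − Φ(1.9/√13.79) = 1 − Φ(0.5116). So
  P(M_{13.79} ≥ 1.9) = 2(1 − Φ(0.5116)) ≈ 0.6089.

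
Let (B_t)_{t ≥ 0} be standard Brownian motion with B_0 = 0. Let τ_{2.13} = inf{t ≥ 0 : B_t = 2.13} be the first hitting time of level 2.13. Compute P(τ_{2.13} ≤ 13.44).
P(τ_{2.13} ≤ 13.44) = 2(1 − Φ(2.13/√13.44)) = 2(1 − Φ(0.5810)) ≈ 0.5612

By the reflection principle for standard BM, P(τ_b ≤ t) = 2 · P(B_t ≥ b). Since B_t ~ N(0, t), P(B_t ≥ 2.13) = 1 − Φ(2.13/√t) = 1 − Φ(2.13/√13.44) = 1 − Φ(0.5810) ≈ 0.28062. Doubling: P(τ_{2.13} ≤ 13.44) ≈ 2 · 0.28062 = 0.56124 ≈ 0.5612.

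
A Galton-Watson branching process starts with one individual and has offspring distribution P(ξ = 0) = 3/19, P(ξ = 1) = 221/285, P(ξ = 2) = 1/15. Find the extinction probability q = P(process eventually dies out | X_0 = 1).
q = 1

Mean offspring μ = 0·3/19 + 1·221/285 + 2·1/15 = 259/285 ≤ 1. For μ ≤ 1 with offspring not concentrated at 1, the Galton-Watson process goes extinct almost surely, so q = 1.
(Algebraic check: The pgf is f(s) = 3/19 + 221/285·s + 1/15·s². The extinction probability q is the smallest fixed point of f in [0, 1]. Setting s = f(s):
  1/15·s² + (221/285 − 1)·s + 3/19 = 0
  1/15·s² − (3/19 + 1/15)·s + 3/19 = 0
which factors as (s − 1)·(1/15·s − 3/19) = 0, giving roots s = 1 and s = (3/19)/(1/15) = 45/19. Since 45/19 ≥ 1, the smallest root in [0, 1] is s = 1.)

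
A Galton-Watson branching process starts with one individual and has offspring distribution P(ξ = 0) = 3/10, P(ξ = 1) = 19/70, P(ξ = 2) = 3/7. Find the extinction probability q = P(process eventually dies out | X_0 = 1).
q = 7/10

The pgf is f(s) = 3/10 + 19/70·s + 3/7·s². The extinction probability q is the smallest fixed point of f in [0, 1]. Setting s = f(s):
  3/7·s² + (19/70 − 1)·s + 3/10 = 0
  3/7·s² − (3/10 + 3/7)·s + 3/10 = 0
which factors as (s − 1)·(3/7·s − 3/10) = 0, giving roots s = 1 and s = (3/10)/(3/7) = 7/10.
Mean offspring μ = 19/70 + 2·3/7 = 79/70 > 1 (supercritical), so q < 1. The extinction probability is the smaller root: q = (3/10)/(3/7) = 7/10.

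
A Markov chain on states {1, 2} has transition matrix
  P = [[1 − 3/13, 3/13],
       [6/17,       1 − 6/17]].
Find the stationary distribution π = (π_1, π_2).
π_1 = 26/43, π_2 = 17/43

Solve πP = π with π_1 + π_2 = 1. From πP = π: π_1 · (1 − 3/13) + π_2 · 6/17 = π_1 ⇒ π_2 · 6/17 = π_1 · 3/13 ⇒ π_2/π_1 = (3/13)/(6/17) = 17/26. Together with π_1 + π_2 = 1:
  π_1 = (6/17)/(3/13 + 6/17) = (6/17)/(129/221) = 26/43,
  π_2 = (3/13)/(3/13 + 6/17) = (3/13)/(129/221) = 17/43.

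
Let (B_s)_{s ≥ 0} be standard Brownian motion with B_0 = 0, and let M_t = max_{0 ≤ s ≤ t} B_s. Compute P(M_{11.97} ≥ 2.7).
P(M_{11.97} ≥ 2.7) = 2·P(B_{11.97} ≥ 2.7) = 2(1 − Φ(2.7/√11.97)) ≈ 0.4352

By the reflection principle for Brownian motion, P(M_t ≥ a) = 2 · P(B_t ≥ a) for a ≥ 0. Since B_t ~ N(0, t), P(B_t ≥ 2.7) = 1 − Φ(2.7/√t) = 1 − Φ(2.7/√11.97) = 1 − Φ(0.7804). So
  P(M_{11.97} ≥ 2.7) = 2(1 − Φ(0.7804)) ≈ 0.4352.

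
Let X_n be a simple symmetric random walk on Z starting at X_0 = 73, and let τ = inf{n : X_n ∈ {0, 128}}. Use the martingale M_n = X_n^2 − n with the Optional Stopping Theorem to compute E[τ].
E[τ] = 4015

M_n = X_n^2 − n is a martingale (since E[X_{n+1}^2 | F_n] = X_n^2 + 1). By OST (τ has finite mean in a bounded region), E[M_τ] = E[M_0] = X_0^2 − 0 = 73^2 = 5329. Also E[M_τ] = E[X_τ^2] − E[τ]. The walk exits at 0 or 128, with P(hit 128 first) = 73/128, so E[X_τ^2] = 128^2 · 73/128 + 0 = 9344. Thus E[τ] = E[X_τ^2] − E[M_τ] = 9344 − 5329 = 4015 = 73(128 − 73) = 4015.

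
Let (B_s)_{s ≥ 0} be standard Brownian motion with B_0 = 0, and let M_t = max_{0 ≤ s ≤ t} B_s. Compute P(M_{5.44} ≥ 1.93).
P(M_{5.44} ≥ 1.93) = 2·P(B_{5.44} ≥ 1.93) = 2(1 − Φ(1.93/√5.44)) ≈ 0.4080

By the reflection principle for Brownian motion, P(M_t ≥ a) = 2 · P(B_t ≥ a) for a ≥ 0. Since B_t ~ N(0, t), P(B_t ≥ 1.93) = 1 − Φ(1.93/√t) = 1 − Φ(1.93/√5.44) = 1 − Φ(0.8275). So
  P(M_{5.44} ≥ 1.93) = 2(1 − Φ(0.8275)) ≈ 0.4080.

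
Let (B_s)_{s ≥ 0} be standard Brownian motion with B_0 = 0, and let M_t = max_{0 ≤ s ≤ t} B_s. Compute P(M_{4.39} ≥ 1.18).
P(M_{4.39} ≥ 1.18) = 2·P(B_{4.39} ≥ 1.18) = 2(1 − Φ(1.18/√4.39)) ≈ 0.5733

By the reflection principle for Brownian motion, P(M_t ≥ a) = 2 · P(B_t ≥ a) for a ≥ 0. Since B_t ~ N(0, t), P(B_t ≥ 1.18) = 1 − Φ(1.18/√t) = 1 − Φ(1.18/√4.39) = 1 − Φ(0.5632). So
  P(M_{4.39} ≥ 1.18) = 2(1 − Φ(0.5632)) ≈ 0.5733.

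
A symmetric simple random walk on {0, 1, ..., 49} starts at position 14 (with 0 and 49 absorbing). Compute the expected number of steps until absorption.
E[τ | X_0 = 14] = 490

Let v_k = E[τ | X_0 = k]. Boundary: v_0 = v_49 = 0. Recurrence: v_k = 1 + (v_{k-1} + v_{k+1})/2 for 1 ≤ k ≤ 48. The particular solution to v_k − (v_{k-1} + v_{k+1})/2 = 1 is v_k = −k^2. Adding homogeneous solution A + B k and matching boundaries gives v_k = k (49 − k). Substituting k = 14: v_14 = 14 · 35 = 490.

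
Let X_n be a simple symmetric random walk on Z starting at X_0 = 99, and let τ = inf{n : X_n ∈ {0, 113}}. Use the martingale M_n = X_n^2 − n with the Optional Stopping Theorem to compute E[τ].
E[τ] = 1386

M_n = X_n^2 − n is a martingale (since E[X_{n+1}^2 | F_n] = X_n^2 + 1). By OST (τ has finite mean in a bounded region), E[M_τ] = E[M_0] = X_0^2 − 0 = 99^2 = 9801. Also E[M_τ] = E[X_τ^2] − E[τ]. The walk exits at 0 or 113, with P(hit 113 first) = 99/113, so E[X_τ^2] = 113^2 · 99/113 + 0 = 11187. Thus E[τ] = E[X_τ^2] − E[M_τ] = 11187 − 9801 = 1386 = 99(113 − 99) = 1386.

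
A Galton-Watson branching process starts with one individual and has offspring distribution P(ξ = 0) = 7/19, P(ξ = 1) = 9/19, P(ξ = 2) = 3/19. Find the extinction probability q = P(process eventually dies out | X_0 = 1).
q = 1

Mean offspring μ = 0·7/19 + 1·9/19 + 2·3/19 = 15/19 ≤ 1. For μ ≤ 1 with offspring not concentrated at 1, the Galton-Watson process goes extinct almost surely, so q = 1.
(Algebraic check: The pgf is f(s) = 7/19 + 9/19·s + 3/19·s². The extinction probability q is the smallest fixed point of f in [0, 1]. Setting s = f(s):
  3/19·s² + (9/19 − 1)·s + 7/19 = 0
  3/19·s² − (7/19 + 3/19)·s + 7/19 = 0
which factors as (s − 1)·(3/19·s − 7/19) = 0, giving roots s = 1 and s = (7/19)/(3/19) = 7/3. Since 7/3 ≥ 1, the smallest root in [0, 1] is s = 1.)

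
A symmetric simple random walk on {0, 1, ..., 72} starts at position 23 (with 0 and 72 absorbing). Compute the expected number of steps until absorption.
E[τ | X_0 = 23] = 1127

Let v_k = E[τ | X_0 = k]. Boundary: v_0 = v_72 = 0. Recurrence: v_k = 1 + (v_{k-1} + v_{k+1})/2 for 1 ≤ k ≤ 71. The particular solution to v_k − (v_{k-1} + v_{k+1})/2 = 1 is v_k = −k^2. Adding homogeneous solution A + B k and matching boundaries gives v_k = k (72 − k). Substituting k = 23: v_23 = 23 · 49 = 1127.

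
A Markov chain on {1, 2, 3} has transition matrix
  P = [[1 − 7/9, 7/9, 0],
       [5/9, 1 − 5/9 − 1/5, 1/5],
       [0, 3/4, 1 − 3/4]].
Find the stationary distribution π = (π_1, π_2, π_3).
π = (75/208, 105/208, 7/52)

This is a birth-death chain on three states, which satisfies detailed balance: π_1 · P_{12} = π_2 · P_{21} and π_2 · P_{23} = π_3 · P_{32}.
From π_1 · 7/9 = π_2 · 5/9: π_2/π_1 = (7/9)/(5/9) = 7/5.
From π_2 · 1/5 = π_3 · 3/4: π_3/π_2 = (1/5)/(3/4) = 4/15.
Take π_1 proportional to 1; then unnormalized π = (1, 7/5, 28/75). Normalize by dividing by the sum 208/75:
  π = (75/208, 105/208, 7/52).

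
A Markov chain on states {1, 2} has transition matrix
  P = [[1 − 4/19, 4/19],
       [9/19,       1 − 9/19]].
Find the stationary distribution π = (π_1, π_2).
π_1 = 9/13, π_2 = 4/13

Solve πP = π with π_1 + π_2 = 1. From πP = π: π_1 · (1 − 4/19) + π_2 · 9/19 = π_1 ⇒ π_2 · 9/19 = π_1 · 4/19 ⇒ π_2/π_1 = (4/19)/(9/19) = 4/9. Together with π_1 + π_2 = 1:
  π_1 = (9/19)/(4/19 + 9/19) = (9/19)/(13/19) = 9/13,
  π_2 = (4/19)/(4/19 + 9/19) = (4/19)/(13/19) = 4/13.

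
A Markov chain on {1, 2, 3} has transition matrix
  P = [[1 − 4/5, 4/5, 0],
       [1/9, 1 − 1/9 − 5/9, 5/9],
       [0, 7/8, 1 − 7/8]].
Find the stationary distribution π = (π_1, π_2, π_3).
π = (35/447, 84/149, 160/447)

This is a birth-death chain on three states, which satisfies detailed balance: π_1 · P_{12} = π_2 · P_{21} and π_2 · P_{23} = π_3 · P_{32}.
From π_1 · 4/5 = π_2 · 1/9: π_2/π_1 = (4/5)/(1/9) = 36/5.
From π_2 · 5/9 = π_3 · 7/8: π_3/π_2 = (5/9)/(7/8) = 40/63.
Take π_1 proportional to 1; then unnormalized π = (1, 36/5, 32/7). Normalize by dividing by the sum 447/35:
  π = (35/447, 84/149, 160/447).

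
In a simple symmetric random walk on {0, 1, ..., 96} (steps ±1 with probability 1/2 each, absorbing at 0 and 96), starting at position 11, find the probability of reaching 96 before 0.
P(hit 96 before 0) = 11/96

Let u_k = P(hit 96 before 0 | start at k). Then u_0 = 0, u_96 = 1, and u_k = u_{k-1}/2 + u_{k+1}/2 for 1 ≤ k ≤ 95. This harmonic recurrence is solved by u_k = k/96, giving u_11 = 11/96.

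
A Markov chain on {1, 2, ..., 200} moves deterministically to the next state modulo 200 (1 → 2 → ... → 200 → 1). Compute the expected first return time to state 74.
E[T_74 | X_0 = 74] = 200

The chain cycles deterministically, so starting at state 74 it returns in exactly 200 steps. Equivalently, the stationary distribution is uniform π_j = 1/200 for every state j, so by Kac's formula E[T_74] = 1/π_74 = 200.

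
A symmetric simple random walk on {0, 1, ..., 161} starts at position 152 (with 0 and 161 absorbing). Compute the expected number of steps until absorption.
E[τ | X_0 = 152] = 1368

Let v_k = E[τ | X_0 = k]. Boundary: v_0 = v_161 = 0. Recurrence: v_k = 1 + (v_{k-1} + v_{k+1})/2 for 1 ≤ k ≤ 160. The particular solution to v_k − (v_{k-1} + v_{k+1})/2 = 1 is v_k = −k^2. Adding homogeneous solution A + B k and matching boundaries gives v_k = k (161 − k). Substituting k = 152: v_152 = 152 · 9 = 1368.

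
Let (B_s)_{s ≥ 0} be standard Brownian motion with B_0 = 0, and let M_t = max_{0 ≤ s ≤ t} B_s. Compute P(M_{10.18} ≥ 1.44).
P(M_{10.18} ≥ 1.44) = 2·P(B_{10.18} ≥ 1.44) = 2(1 − Φ(1.44/√10.18)) ≈ 0.6518

By the reflection principle for Brownian motion, P(M_t ≥ a) = 2 · P(B_t ≥ a) for a ≥ 0. Since B_t ~ N(0, t), P(B_t ≥ 1.44) = 1 − Φ(1.44/√t) = 1 − Φ(1.44/√10.18) = 1 − Φ(0.4513). So
  P(M_{10.18} ≥ 1.44) = 2(1 − Φ(0.4513)) ≈ 0.6518.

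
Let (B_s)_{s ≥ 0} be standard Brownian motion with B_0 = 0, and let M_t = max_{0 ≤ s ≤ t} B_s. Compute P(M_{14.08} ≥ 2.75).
P(M_{14.08} ≥ 2.75) = 2·P(B_{14.08} ≥ 2.75) = 2(1 − Φ(2.75/√14.08)) ≈ 0.4636

By the reflection principle for Brownian motion, P(M_t ≥ a) = 2 · P(B_t ≥ a) for a ≥ 0. Since B_t ~ N(0, t), P(B_t ≥ 2.75) = 1 − Φ(2.75/√t) = 1 − Φ(2.75/√14.08) = 1 − Φ(0.7329). So
  P(M_{14.08} ≥ 2.75) = 2(1 − Φ(0.7329)) ≈ 0.4636.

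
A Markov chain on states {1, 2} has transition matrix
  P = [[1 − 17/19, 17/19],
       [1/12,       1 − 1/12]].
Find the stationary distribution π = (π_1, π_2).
π_1 = 19/223, π_2 = 204/223

Solve πP = π with π_1 + π_2 = 1. From πP = π: π_1 · (1 − 17/19) + π_2 · 1/12 = π_1 ⇒ π_2 · 1/12 = π_1 · 17/19 ⇒ π_2/π_1 = (17/19)/(1/12) = 204/19. Together with π_1 + π_2 = 1:
  π_1 = (1/12)/(17/19 + 1/12) = (1/12)/(223/228) = 19/223,
  π_2 = (17/19)/(17/19 + 1/12) = (17/19)/(223/228) = 204/223.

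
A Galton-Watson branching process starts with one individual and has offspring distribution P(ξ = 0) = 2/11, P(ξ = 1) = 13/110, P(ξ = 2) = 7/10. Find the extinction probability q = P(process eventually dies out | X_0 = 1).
q = 20/77

The pgf is f(s) = 2/11 + 13/110·s + 7/10·s². The extinction probability q is the smallest fixed point of f in [0, 1]. Setting s = f(s):
  7/10·s² + (13/110 − 1)·s + 2/11 = 0
  7/10·s² − (2/11 + 7/10)·s + 2/11 = 0
which factors as (s − 1)·(7/10·s − 2/11) = 0, giving roots s = 1 and s = (2/11)/(7/10) = 20/77.
Mean offspring μ = 13/110 + 2·7/10 = 167/110 > 1 (supercritical), so q < 1. The extinction probability is the smaller root: q = (2/11)/(7/10) = 20/77.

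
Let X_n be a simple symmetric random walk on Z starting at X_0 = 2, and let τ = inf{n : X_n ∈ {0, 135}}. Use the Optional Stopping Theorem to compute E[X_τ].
E[X_τ] = 2

X_n is a martingale and τ is a bounded-mean stopping time (indeed τ is finite a.s. with bounded expectation since the walk is in a bounded region). By the OST, E[X_τ] = E[X_0] = 2. Equivalently: E[X_τ] = 135 · P(hit 135 first) + 0 · P(hit 0 first) = 135 · (2/135) = 2.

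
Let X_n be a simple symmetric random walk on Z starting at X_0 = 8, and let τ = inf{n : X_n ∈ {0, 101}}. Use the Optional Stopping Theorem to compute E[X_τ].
E[X_τ] = 8

X_n is a martingale and τ is a bounded-mean stopping time (indeed τ is finite a.s. with bounded expectation since the walk is in a bounded region). By the OST, E[X_τ] = E[X_0] = 8. Equivalently: E[X_τ] = 101 · P(hit 101 first) + 0 · P(hit 0 first) = 101 · (8/101) = 8.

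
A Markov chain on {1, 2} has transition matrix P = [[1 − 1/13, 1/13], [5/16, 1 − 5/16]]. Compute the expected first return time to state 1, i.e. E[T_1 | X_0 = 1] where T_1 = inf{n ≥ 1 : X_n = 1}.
E[T_1 | X_0 = 1] = 1/π_1 = 81/65

For an irreducible recurrent Markov chain with stationary distribution π, E[T_i | X_0 = i] = 1/π_i (Kac's formula). Here π_1 = (5/16)/(1/13 + 5/16) = (5/16)/(81/208) = 65/81, so E[T_1 | X_0 = 1] = 1/π_1 = (1/13 + 5/16)/(5/16) = (81/208)/(5/16) = 81/65.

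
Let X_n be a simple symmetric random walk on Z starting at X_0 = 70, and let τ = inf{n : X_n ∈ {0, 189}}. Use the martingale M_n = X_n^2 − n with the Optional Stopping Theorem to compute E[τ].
E[τ] = 8330

M_n = X_n^2 − n is a martingale (since E[X_{n+1}^2 | F_n] = X_n^2 + 1). By OST (τ has finite mean in a bounded region), E[M_τ] = E[M_0] = X_0^2 − 0 = 70^2 = 4900. Also E[M_τ] = E[X_τ^2] − E[τ]. The walk exits at 0 or 189, with P(hit 189 first) = 70/189, so E[X_τ^2] = 189^2 · 70/189 + 0 = 13230. Thus E[τ] = E[X_τ^2] − E[M_τ] = 13230 − 4900 = 8330 = 70(189 − 70) = 8330.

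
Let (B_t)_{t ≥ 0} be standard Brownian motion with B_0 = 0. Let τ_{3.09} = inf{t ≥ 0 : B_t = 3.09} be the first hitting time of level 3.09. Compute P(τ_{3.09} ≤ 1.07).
P(τ_{3.09} ≤ 1.07) = 2(1 − Φ(3.09/√1.07)) = 2(1 − Φ(2.9872)) ≈ 0.0028

By the reflection principle for standard BM, P(τ_b ≤ t) = 2 · P(B_t ≥ b). Since B_t ~ N(0, t), P(B_t ≥ 3.09) = 1 − Φ(3.09/√t) = 1 − Φ(3.09/√1.07) = 1 − Φ(2.9872) ≈ 0.00141. Doubling: P(τ_{3.09} ≤ 1.07) ≈ 2 · 0.00141 = 0.00282 ≈ 0.0028.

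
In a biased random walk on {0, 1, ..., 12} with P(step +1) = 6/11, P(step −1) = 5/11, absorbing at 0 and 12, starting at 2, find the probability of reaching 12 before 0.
P(hit 12 before 0) = (1 − (5/6)^2) / (1 − (5/6)^12) = 60466176/175694701

Let u_k denote P(reach 12 before 0 | start at k). Boundary: u_0 = 0, u_12 = 1. Recurrence: u_k = 6/11·u_{k+1} + 5/11·u_{k-1} for 1 ≤ k ≤ 11. Try u_k = A + B·r^k with r = q/p = (5/11)/(6/11) = 5/6. Substitution satisfies the recurrence; boundary conditions give:
  u_k = (1 − r^k) / (1 − r^N) = (1 − (5/6)^2) / (1 − (5/6)^12) = 60466176/175694701.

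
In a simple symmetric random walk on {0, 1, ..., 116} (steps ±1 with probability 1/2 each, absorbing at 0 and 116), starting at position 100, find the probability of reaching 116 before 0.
P(hit 116 before 0) = 100/116 = 25/29

Let u_k = P(hit 116 before 0 | start at k). Then u_0 = 0, u_116 = 1, and u_k = u_{k-1}/2 + u_{k+1}/2 for 1 ≤ k ≤ 115. This harmonic recurrence is solved by u_k = k/116, giving u_100 = 100/116 = 25/29.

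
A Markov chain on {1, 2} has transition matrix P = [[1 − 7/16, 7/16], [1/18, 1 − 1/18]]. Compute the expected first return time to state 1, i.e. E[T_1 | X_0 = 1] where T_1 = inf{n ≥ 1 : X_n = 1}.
E[T_1 | X_0 = 1] = 1/π_1 = 71/8

For an irreducible recurrent Markov chain with stationary distribution π, E[T_i | X_0 = i] = 1/π_i (Kac's formula). Here π_1 = (1/18)/(7/16 + 1/18) = (1/18)/(71/144) = 8/71, so E[T_1 | X_0 = 1] = 1/π_1 = (7/16 + 1/18)/(1/18) = (71/144)/(1/18) = 71/8.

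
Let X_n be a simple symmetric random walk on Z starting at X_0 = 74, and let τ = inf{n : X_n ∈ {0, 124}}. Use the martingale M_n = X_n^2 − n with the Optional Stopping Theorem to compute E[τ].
E[τ] = 3700

M_n = X_n^2 − n is a martingale (since E[X_{n+1}^2 | F_n] = X_n^2 + 1). By OST (τ has finite mean in a bounded region), E[M_τ] = E[M_0] = X_0^2 − 0 = 74^2 = 5476. Also E[M_τ] = E[X_τ^2] − E[τ]. The walk exits at 0 or 124, with P(hit 124 first) = 74/124, so E[X_τ^2] = 124^2 · 74/124 + 0 = 9176. Thus E[τ] = E[X_τ^2] − E[M_τ] = 9176 − 5476 = 3700 = 74(124 − 74) = 3700.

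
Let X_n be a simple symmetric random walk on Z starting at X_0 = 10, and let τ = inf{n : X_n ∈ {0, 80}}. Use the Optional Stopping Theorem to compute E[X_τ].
E[X_τ] = 10

X_n is a martingale and τ is a bounded-mean stopping time (indeed τ is finite a.s. with bounded expectation since the walk is in a bounded region). By the OST, E[X_τ] = E[X_0] = 10. Equivalently: E[X_τ] = 80 · P(hit 80 first) + 0 · P(hit 0 first) = 80 · (10/80) = 10.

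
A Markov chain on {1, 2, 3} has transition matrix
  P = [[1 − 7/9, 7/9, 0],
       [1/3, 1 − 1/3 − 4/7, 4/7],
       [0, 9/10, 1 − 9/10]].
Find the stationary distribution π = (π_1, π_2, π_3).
π = (27/130, 63/130, 4/13)

This is a birth-death chain on three states, which satisfies detailed balance: π_1 · P_{12} = π_2 · P_{21} and π_2 · P_{23} = π_3 · P_{32}.
From π_1 · 7/9 = π_2 · 1/3: π_2/π_1 = (7/9)/(1/3) = 7/3.
From π_2 · 4/7 = π_3 · 9/10: π_3/π_2 = (4/7)/(9/10) = 40/63.
Take π_1 proportional to 1; then unnormalized π = (1, 7/3, 40/27). Normalize by dividing by the sum 130/27:
  π = (27/130, 63/130, 4/13).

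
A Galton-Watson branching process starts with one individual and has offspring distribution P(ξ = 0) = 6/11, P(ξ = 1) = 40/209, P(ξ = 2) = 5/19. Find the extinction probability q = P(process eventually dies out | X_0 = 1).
q = 1

Mean offspring μ = 0·6/11 + 1·40/209 + 2·5/19 = 150/209 ≤ 1. For μ ≤ 1 with offspring not concentrated at 1, the Galton-Watson process goes extinct almost surely, so q = 1.
(Algebraic check: The pgf is f(s) = 6/11 + 40/209·s + 5/19·s². The extinction probability q is the smallest fixed point of f in [0, 1]. Setting s = f(s):
  5/19·s² + (40/209 − 1)·s + 6/11 = 0
  5/19·s² − (6/11 + 5/19)·s + 6/11 = 0
which factors as (s − 1)·(5/19·s − 6/11) = 0, giving roots s = 1 and s = (6/11)/(5/19) = 114/55. Since 114/55 ≥ 1, the smallest root in [0, 1] is s = 1.)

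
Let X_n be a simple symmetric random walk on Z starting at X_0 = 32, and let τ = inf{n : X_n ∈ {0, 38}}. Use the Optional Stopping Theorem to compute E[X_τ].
E[X_τ] = 32

X_n is a martingale and τ is a bounded-mean stopping time (indeed τ is finite a.s. with bounded expectation since the walk is in a bounded region). By the OST, E[X_τ] = E[X_0] = 32. Equivalently: E[X_τ] = 38 · P(hit 38 first) + 0 · P(hit 0 first) = 38 · (32/38) = 32.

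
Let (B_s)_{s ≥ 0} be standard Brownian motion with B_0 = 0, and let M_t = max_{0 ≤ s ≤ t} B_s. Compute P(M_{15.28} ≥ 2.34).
P(M_{15.28} ≥ 2.34) = 2·P(B_{15.28} ≥ 2.34) = 2(1 − Φ(2.34/√15.28)) ≈ 0.5494

By the reflection principle for Brownian motion, P(M_t ≥ a) = 2 · P(B_t ≥ a) for a ≥ 0. Since B_t ~ N(0, t), P(B_t ≥ 2.34) = 1 − Φ(2.34/√t) = 1 − Φ(2.34/√15.28) = 1 − Φ(0.5986). So
  P(M_{15.28} ≥ 2.34) = 2(1 − Φ(0.5986)) ≈ 0.5494.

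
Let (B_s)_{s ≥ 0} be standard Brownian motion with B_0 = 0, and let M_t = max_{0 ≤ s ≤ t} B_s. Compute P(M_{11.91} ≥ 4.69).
P(M_{11.91} ≥ 4.69) = 2·P(B_{11.91} ≥ 4.69) = 2(1 − Φ(4.69/√11.91)) ≈ 0.1741

By the reflection principle for Brownian motion, P(M_t ≥ a) = 2 · P(B_t ≥ a) for a ≥ 0. Since B_t ~ N(0, t), P(B_t ≥ 4.69) = 1 − Φ(4.69/√t) = 1 − Φ(4.69/√11.91) = 1 − Φ(1.3590). So
  P(M_{11.91} ≥ 4.69) = 2(1 − Φ(1.3590)) ≈ 0.1741.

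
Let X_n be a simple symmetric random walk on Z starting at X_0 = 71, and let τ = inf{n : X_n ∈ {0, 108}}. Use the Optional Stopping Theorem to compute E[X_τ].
E[X_τ] = 71

X_n is a martingale and τ is a bounded-mean stopping time (indeed τ is finite a.s. with bounded expectation since the walk is in a bounded region). By the OST, E[X_τ] = E[X_0] = 71. Equivalently: E[X_τ] = 108 · P(hit 108 first) + 0 · P(hit 0 first) = 108 · (71/108) = 71.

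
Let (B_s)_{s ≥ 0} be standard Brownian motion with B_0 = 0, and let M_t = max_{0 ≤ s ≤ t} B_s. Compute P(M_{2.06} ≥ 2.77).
P(M_{2.06} ≥ 2.77) = 2·P(B_{2.06} ≥ 2.77) = 2(1 − Φ(2.77/√2.06)) ≈ 0.0536

By the reflection principle for Brownian motion, P(M_t ≥ a) = 2 · P(B_t ≥ a) for a ≥ 0. Since B_t ~ N(0, t), P(B_t ≥ 2.77) = 1 − Φ(2.77/√t) = 1 − Φ(2.77/√2.06) = 1 − Φ(1.9300). So
  P(M_{2.06} ≥ 2.77) = 2(1 − Φ(1.9300)) ≈ 0.0536.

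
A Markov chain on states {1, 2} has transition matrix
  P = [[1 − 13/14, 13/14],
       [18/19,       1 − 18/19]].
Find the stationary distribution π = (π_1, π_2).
π_1 = 252/499, π_2 = 247/499

Solve πP = π with π_1 + π_2 = 1. From πP = π: π_1 · (1 − 13/14) + π_2 · 18/19 = π_1 ⇒ π_2 · 18/19 = π_1 · 13/14 ⇒ π_2/π_1 = (13/14)/(18/19) = 247/252. Together with π_1 + π_2 = 1:
  π_1 = (18/19)/(13/14 + 18/19) = (18/19)/(499/266) = 252/499,
  π_2 = (13/14)/(13/14 + 18/19) = (13/14)/(499/266) = 247/499.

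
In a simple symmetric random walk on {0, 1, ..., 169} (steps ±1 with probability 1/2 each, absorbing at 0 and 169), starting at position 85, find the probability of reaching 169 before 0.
P(hit 169 before 0) = 85/169

Let u_k = P(hit 169 before 0 | start at k). Then u_0 = 0, u_169 = 1, and u_k = u_{k-1}/2 + u_{k+1}/2 for 1 ≤ k ≤ 168. This harmonic recurrence is solved by u_k = k/169, giving u_85 = 85/169.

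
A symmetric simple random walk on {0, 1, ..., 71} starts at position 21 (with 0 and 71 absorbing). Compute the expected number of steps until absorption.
E[τ | X_0 = 21] = 1050

Let v_k = E[τ | X_0 = k]. Boundary: v_0 = v_71 = 0. Recurrence: v_k = 1 + (v_{k-1} + v_{k+1})/2 for 1 ≤ k ≤ 70. The particular solution to v_k − (v_{k-1} + v_{k+1})/2 = 1 is v_k = −k^2. Adding homogeneous solution A + B k and matching boundaries gives v_k = k (71 − k). Substituting k = 21: v_21 = 21 · 50 = 1050.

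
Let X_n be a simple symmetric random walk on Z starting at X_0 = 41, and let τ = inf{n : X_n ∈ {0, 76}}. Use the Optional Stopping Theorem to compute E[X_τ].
E[X_τ] = 41

X_n is a martingale and τ is a bounded-mean stopping time (indeed τ is finite a.s. with bounded expectation since the walk is in a bounded region). By the OST, E[X_τ] = E[X_0] = 41. Equivalently: E[X_τ] = 76 · P(hit 76 first) + 0 · P(hit 0 first) = 76 · (41/76) = 41.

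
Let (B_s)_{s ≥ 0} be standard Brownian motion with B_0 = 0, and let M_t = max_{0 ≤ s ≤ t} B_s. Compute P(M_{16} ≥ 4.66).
P(M_{16} ≥ 4.66) = 2·P(B_{16} ≥ 4.66) = 2(1 − Φ(4.66/√16)) ≈ 0.2440

By the reflection principle for Brownian motion, P(M_t ≥ a) = 2 · P(B_t ≥ a) for a ≥ 0. Since B_t ~ N(0, t), P(B_t ≥ 4.66) = 1 − Φ(4.66/√t) = 1 − Φ(4.66/√16) = 1 − Φ(1.1650). So
  P(M_{16} ≥ 4.66) = 2(1 − Φ(1.1650)) ≈ 0.2440.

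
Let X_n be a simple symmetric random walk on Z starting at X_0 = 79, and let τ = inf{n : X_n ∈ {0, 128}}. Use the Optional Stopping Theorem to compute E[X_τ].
E[X_τ] = 79

X_n is a martingale and τ is a bounded-mean stopping time (indeed τ is finite a.s. with bounded expectation since the walk is in a bounded region). By the OST, E[X_τ] = E[X_0] = 79. Equivalently: E[X_τ] = 128 · P(hit 128 first) + 0 · P(hit 0 first) = 128 · (79/128) = 79.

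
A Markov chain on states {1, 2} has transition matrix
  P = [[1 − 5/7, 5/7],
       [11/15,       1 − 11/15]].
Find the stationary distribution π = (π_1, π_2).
π_1 = 77/152, π_2 = 75/152

Solve πP = π with π_1 + π_2 = 1. From πP = π: π_1 · (1 − 5/7) + π_2 · 11/15 = π_1 ⇒ π_2 · 11/15 = π_1 · 5/7 ⇒ π_2/π_1 = (5/7)/(11/15) = 75/77. Together with π_1 + π_2 = 1:
  π_1 = (11/15)/(5/7 + 11/15) = (11/15)/(152/105) = 77/152,
  π_2 = (5/7)/(5/7 + 11/15) = (5/7)/(152/105) = 75/152.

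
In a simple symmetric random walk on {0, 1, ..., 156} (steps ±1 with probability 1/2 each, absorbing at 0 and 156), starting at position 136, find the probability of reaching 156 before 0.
P(hit 156 before 0) = 136/156 = 34/39

Let u_k = P(hit 156 before 0 | start at k). Then u_0 = 0, u_156 = 1, and u_k = u_{k-1}/2 + u_{k+1}/2 for 1 ≤ k ≤ 155. This harmonic recurrence is solved by u_k = k/156, giving u_136 = 136/156 = 34/39.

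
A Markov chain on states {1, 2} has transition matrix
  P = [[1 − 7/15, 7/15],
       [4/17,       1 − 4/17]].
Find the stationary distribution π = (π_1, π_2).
π_1 = 60/179, π_2 = 119/179

Solve πP = π with π_1 + π_2 = 1. From πP = π: π_1 · (1 − 7/15) + π_2 · 4/17 = π_1 ⇒ π_2 · 4/17 = π_1 · 7/15 ⇒ π_2/π_1 = (7/15)/(4/17) = 119/60. Together with π_1 + π_2 = 1:
  π_1 = (4/17)/(7/15 + 4/17) = (4/17)/(179/255) = 60/179,
  π_2 = (7/15)/(7/15 + 4/17) = (7/15)/(179/255) = 119/179.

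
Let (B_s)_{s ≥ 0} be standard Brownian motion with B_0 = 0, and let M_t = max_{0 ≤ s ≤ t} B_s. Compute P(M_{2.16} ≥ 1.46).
P(M_{2.16} ≥ 1.46) = 2·P(B_{2.16} ≥ 1.46) = 2(1 − Φ(1.46/√2.16)) ≈ 0.3205

By the reflection principle for Brownian motion, P(M_t ≥ a) = 2 · P(B_t ≥ a) for a ≥ 0. Since B_t ~ N(0, t), P(B_t ≥ 1.46) = 1 − Φ(1.46/√t) = 1 − Φ(1.46/√2.16) = 1 − Φ(0.9934). So
  P(M_{2.16} ≥ 1.46) = 2(1 − Φ(0.9934)) ≈ 0.3205.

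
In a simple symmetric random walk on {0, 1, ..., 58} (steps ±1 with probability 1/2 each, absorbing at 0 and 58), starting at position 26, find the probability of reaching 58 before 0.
P(hit 58 before 0) = 26/58 = 13/29

Let u_k = P(hit 58 before 0 | start at k). Then u_0 = 0, u_58 = 1, and u_k = u_{k-1}/2 + u_{k+1}/2 for 1 ≤ k ≤ 57. This harmonic recurrence is solved by u_k = k/58, giving u_26 = 26/58 = 13/29.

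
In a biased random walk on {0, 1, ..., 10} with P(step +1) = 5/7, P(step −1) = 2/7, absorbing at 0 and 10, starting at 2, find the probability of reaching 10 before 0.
P(hit 10 before 0) = (1 − (2/5)^2) / (1 − (2/5)^10) = 390625/464981

Let u_k denote P(reach 10 before 0 | start at k). Boundary: u_0 = 0, u_10 = 1. Recurrence: u_k = 5/7·u_{k+1} + 2/7·u_{k-1} for 1 ≤ k ≤ 9. Try u_k = A + B·r^k with r = q/p = (2/7)/(5/7) = 2/5. Substitution satisfies the recurrence; boundary conditions give:
  u_k = (1 − r^k) / (1 − r^N) = (1 − (2/5)^2) / (1 − (2/5)^10) = 390625/464981.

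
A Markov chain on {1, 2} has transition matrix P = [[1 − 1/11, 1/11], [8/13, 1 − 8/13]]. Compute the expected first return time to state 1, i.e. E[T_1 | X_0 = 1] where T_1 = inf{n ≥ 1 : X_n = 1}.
E[T_1 | X_0 = 1] = 1/π_1 = 101/88

For an irreducible recurrent Markov chain with stationary distribution π, E[T_i | X_0 = i] = 1/π_i (Kac's formula). Here π_1 = (8/13)/(1/11 + 8/13) = (8/13)/(101/143) = 88/101, so E[T_1 | X_0 = 1] = 1/π_1 = (1/11 + 8/13)/(8/13) = (101/143)/(8/13) = 101/88.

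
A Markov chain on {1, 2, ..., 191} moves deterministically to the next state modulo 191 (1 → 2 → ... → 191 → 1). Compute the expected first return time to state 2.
E[T_2 | X_0 = 2] = 191

The chain cycles deterministically, so starting at state 2 it returns in exactly 191 steps. Equivalently, the stationary distribution is uniform π_j = 1/191 for every state j, so by Kac's formula E[T_2] = 1/π_2 = 191.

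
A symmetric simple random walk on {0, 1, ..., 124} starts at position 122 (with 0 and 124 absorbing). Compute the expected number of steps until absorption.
E[τ | X_0 = 122] = 244

Let v_k = E[τ | X_0 = k]. Boundary: v_0 = v_124 = 0. Recurrence: v_k = 1 + (v_{k-1} + v_{k+1})/2 for 1 ≤ k ≤ 123. The particular solution to v_k − (v_{k-1} + v_{k+1})/2 = 1 is v_k = −k^2. Adding homogeneous solution A + B k and matching boundaries gives v_k = k (124 − k). Substituting k = 122: v_122 = 122 · 2 = 244.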